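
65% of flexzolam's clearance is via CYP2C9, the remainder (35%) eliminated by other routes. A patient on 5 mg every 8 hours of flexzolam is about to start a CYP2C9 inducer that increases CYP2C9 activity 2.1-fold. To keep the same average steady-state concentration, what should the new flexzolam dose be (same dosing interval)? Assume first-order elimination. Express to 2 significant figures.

8.6 mg

The CYP2C9 pathway (65% of clearance) is boosted to 2.1× activity: 0.65 × 2.1 = 1.365.
The remaining 35% of clearance is unaffected.
New clearance relative to baseline: 1.365 + 0.35 = 1.715.
Exposure is unchanged when dose changes in proportion to clearance. New dose = 5 mg × 1.715 = 8.6 mg.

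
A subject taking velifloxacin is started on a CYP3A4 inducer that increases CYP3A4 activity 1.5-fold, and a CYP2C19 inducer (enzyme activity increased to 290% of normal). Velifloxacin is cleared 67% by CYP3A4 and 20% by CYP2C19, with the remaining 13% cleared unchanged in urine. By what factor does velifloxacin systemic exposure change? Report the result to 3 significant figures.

0.583

CYP3A4: 0.67 × 1.5 = 1.005
CYP2C19: 0.2 × 2.9 = 0.58
Other: 0.13 (unchanged)
Relative clearance = 1.005 + 0.58 + 0.13 = 1.715.
Because systemic exposure varies inversely with clearance, the combined effect is 1 / 1.715 = 0.583.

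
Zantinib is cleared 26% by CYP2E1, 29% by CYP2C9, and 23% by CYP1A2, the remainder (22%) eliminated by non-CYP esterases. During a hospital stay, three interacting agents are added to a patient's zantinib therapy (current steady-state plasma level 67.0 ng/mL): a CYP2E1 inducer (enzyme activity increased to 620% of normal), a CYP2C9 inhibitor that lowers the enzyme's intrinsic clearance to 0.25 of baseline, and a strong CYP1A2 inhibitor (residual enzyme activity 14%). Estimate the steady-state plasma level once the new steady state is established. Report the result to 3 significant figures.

CYP2E1: 0.26 × 6.2 = 1.612
CYP2C9: 0.29 × 0.25 = 0.0725
CYP1A2: 0.23 × 0.14 = 0.0322
Other: 0.22 (unchanged)
Relative clearance = 1.612 + 0.0725 + 0.0322 + 0.22 = 1.9367.
Steady-state plasma level ∝ 1/CL: new value = 67.0 / 1.9367 = 34.6 ng/mL.

34.6 ng/mL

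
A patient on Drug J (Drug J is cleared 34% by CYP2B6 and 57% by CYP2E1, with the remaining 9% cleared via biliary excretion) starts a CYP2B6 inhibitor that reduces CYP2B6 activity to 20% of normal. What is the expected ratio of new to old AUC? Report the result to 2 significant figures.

CYP2B6: 0.34 × 0.2 = 0.068
CYP2E1: 0.57 (unchanged)
Other: 0.09 (unchanged)
New clearance relative to baseline: 0.068 + 0.57 + 0.09 = 0.728.
Since AUC ∝ 1/CL, the ratio is 1 / 0.728 = 1.4.

1.4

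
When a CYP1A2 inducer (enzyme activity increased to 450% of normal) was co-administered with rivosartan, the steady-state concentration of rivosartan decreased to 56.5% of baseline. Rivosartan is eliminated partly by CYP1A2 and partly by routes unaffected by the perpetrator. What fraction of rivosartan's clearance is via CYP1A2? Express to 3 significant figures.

0.220

Let x = fm,CYP1A2. Because steady-state concentration ∝ 1/CL, relative clearance rose to 1/0.565 = 1.77.
Setting x·4.5 + (1 − x) = 1.77 and solving: x = (1.77 − 1)/(4.5 − 1) = 0.220.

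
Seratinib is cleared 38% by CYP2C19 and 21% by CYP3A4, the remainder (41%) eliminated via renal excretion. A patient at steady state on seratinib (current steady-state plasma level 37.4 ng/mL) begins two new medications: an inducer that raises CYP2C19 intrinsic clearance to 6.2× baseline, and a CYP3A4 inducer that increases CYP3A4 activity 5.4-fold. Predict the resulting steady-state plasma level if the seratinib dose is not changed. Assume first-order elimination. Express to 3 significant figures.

9.59 ng/mL

The CYP2C19 pathway (38% of clearance) increases to 6.2× activity: 0.38 × 6.2 = 2.356.
The CYP3A4 pathway (21% of clearance) rises to 5.4× activity: 0.21 × 5.4 = 1.134.
The remaining 41% of clearance is unaffected.
CL_new/CL_old = 2.356 + 1.134 + 0.41 = 3.9.
Steady-state plasma level ∝ 1/CL: new value = 37.4 / 3.9 = 9.59 ng/mL.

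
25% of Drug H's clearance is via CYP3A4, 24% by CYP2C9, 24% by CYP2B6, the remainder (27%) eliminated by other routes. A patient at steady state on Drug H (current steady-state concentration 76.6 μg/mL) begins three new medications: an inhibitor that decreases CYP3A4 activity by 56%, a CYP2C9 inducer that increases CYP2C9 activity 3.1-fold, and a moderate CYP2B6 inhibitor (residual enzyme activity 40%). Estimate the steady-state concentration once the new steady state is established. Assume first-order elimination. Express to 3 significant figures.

The CYP3A4 pathway (25% of clearance) is reduced to 0.44× activity: 0.25 × 0.44 = 0.11.
The CYP2C9 pathway (24% of clearance) rises to 3.1× activity: 0.24 × 3.1 = 0.744.
The CYP2B6 pathway (24% of clearance) is reduced to 0.4× activity: 0.24 × 0.4 = 0.096.
The remaining 27% of clearance is unaffected.
CL_new/CL_old = 0.11 + 0.744 + 0.096 + 0.27 = 1.22.
Dividing the baseline by the relative clearance: 76.6 / 1.22 = 62.8 μg/mL.

62.8 μg/mL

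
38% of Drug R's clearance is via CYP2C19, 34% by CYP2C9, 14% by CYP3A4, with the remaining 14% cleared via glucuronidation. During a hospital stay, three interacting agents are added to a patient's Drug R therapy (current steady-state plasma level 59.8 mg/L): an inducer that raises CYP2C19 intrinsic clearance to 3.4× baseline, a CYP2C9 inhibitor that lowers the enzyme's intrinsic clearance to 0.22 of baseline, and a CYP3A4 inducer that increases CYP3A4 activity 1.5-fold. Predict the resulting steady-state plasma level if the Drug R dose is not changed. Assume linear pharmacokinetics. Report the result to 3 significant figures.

The CYP2C19 pathway (38% of clearance) rises to 3.4× activity: 0.38 × 3.4 = 1.292.
The CYP2C9 pathway (34% of clearance) is reduced to 0.22× activity: 0.34 × 0.22 = 0.0748.
The CYP3A4 pathway (14% of clearance) increases to 1.5× activity: 0.14 × 1.5 = 0.21.
Non-CYP routes (14%) are unchanged.
Relative clearance = 1.292 + 0.0748 + 0.21 + 0.14 = 1.7168.
Steady-state plasma level ∝ 1/CL: new value = 59.8 / 1.7168 = 34.8 mg/L.

34.8 mg/L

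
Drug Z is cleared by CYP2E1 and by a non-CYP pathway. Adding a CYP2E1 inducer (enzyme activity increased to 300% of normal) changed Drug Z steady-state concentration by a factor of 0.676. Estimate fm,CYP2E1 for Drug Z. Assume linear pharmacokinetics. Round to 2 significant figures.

Let fm be the CYP2E1 fraction. New clearance relative to baseline = fm × 3 + (1 − fm).
Steady-state concentration ratio = 1 / (new CL fraction), so new CL fraction = 1 / 0.676 = 1.479.
fm × 3 + 1 − fm = 1.479  ⇒  fm × (3 − 1) = 0.4793  ⇒  fm = 0.24.

0.24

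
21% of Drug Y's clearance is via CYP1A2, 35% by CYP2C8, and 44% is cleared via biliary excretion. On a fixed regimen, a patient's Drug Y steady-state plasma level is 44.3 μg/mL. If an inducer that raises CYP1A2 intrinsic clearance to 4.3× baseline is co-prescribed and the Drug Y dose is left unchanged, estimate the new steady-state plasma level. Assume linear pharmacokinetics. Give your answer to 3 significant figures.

The CYP1A2 pathway (21% of clearance) is boosted to 4.3× activity: 0.21 × 4.3 = 0.903.
CYP2C8 (35%) and the residual 44% are unaffected.
CL_new/CL_old = 0.903 + 0.35 + 0.44 = 1.693.
With dosing unchanged, steady-state plasma level scales as 1/CL: 44.3 / 1.693 = 26.2 μg/mL.

26.2 μg/mL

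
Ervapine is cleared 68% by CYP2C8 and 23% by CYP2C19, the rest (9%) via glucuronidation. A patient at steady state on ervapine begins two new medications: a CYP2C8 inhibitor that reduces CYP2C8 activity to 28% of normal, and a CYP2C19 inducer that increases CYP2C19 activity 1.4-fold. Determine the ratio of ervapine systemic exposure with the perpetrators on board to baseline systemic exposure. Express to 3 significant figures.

The CYP2C8 pathway (68% of clearance) falls to 0.28× activity: 0.68 × 0.28 = 0.1904.
The CYP2C19 pathway (23% of clearance) increases to 1.4× activity: 0.23 × 1.4 = 0.322.
Non-CYP routes (9%) are unchanged.
CL_new/CL_old = 0.1904 + 0.322 + 0.09 = 0.6024.
Because systemic exposure varies inversely with clearance, the combined effect is 1 / 0.6024 = 1.66.

1.66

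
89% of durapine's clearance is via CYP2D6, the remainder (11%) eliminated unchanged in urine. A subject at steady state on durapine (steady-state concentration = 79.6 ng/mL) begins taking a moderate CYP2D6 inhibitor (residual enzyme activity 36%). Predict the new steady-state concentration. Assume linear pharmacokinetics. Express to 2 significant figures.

1.8 × 10² ng/mL

The CYP2D6 pathway (89% of clearance) is reduced to 0.36× activity: 0.89 × 0.36 = 0.3204.
The remaining 11% of clearance is unaffected.
CL_new/CL_old = 0.3204 + 0.11 = 0.4304.
Steady-state concentration ∝ 1/CL, so new value = 79.6 / 0.4304 = 1.8 × 10² ng/mL.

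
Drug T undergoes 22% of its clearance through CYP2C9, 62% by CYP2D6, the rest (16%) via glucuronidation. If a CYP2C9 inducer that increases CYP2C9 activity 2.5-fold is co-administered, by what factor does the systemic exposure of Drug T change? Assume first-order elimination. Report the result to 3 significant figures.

0.752

CYP2C9: 0.22 × 2.5 = 0.55
CYP2D6: 0.62 (unchanged)
Other: 0.16 (unchanged)
CL_new/CL_old = 0.55 + 0.62 + 0.16 = 1.33.
Systemic exposure is inversely proportional to clearance, so the fold-change is 1 / 1.33 = 0.752.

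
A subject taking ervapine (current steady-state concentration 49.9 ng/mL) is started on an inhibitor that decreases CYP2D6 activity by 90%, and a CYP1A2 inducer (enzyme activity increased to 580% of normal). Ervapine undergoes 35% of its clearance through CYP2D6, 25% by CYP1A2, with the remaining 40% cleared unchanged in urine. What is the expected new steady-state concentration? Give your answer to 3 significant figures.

26.5 ng/mL

The CYP2D6 pathway (35% of clearance) drops to 0.1× activity: 0.35 × 0.1 = 0.035.
The CYP1A2 pathway (25% of clearance) is boosted to 5.8× activity: 0.25 × 5.8 = 1.45.
Non-CYP routes (40%) are unchanged.
CL_new/CL_old = 0.035 + 1.45 + 0.4 = 1.885.
Steady-state concentration ∝ 1/CL: new value = 49.9 / 1.885 = 26.5 ng/mL.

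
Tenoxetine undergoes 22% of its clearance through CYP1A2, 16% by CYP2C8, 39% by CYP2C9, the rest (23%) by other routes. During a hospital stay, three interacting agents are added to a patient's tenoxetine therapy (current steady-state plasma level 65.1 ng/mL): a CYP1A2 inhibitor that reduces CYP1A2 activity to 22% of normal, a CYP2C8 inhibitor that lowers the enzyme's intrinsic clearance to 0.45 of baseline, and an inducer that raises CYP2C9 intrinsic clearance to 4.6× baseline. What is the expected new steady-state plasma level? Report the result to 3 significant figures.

The CYP1A2 pathway (22% of clearance) falls to 0.22× activity: 0.22 × 0.22 = 0.0484.
The CYP2C8 pathway (16% of clearance) falls to 0.45× activity: 0.16 × 0.45 = 0.072.
The CYP2C9 pathway (39% of clearance) is boosted to 4.6× activity: 0.39 × 4.6 = 1.794.
Non-CYP routes (23%) are unchanged.
New clearance relative to baseline: 0.0484 + 0.072 + 1.794 + 0.23 = 2.1444.
Steady-state plasma level ∝ 1/CL: new value = 65.1 / 2.1444 = 30.4 ng/mL.

30.4 ng/mL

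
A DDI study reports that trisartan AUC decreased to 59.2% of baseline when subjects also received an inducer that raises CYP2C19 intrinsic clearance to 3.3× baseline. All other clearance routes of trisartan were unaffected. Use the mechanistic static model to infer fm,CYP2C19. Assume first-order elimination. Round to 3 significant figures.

0.300

Let fm be the CYP2C19 fraction. New clearance relative to baseline = fm × 3.3 + (1 − fm).
AUC ratio = 1 / (new CL fraction), so new CL fraction = 1 / 0.592 = 1.689.
fm × 3.3 + 1 − fm = 1.689  ⇒  fm × (3.3 − 1) = 0.6892  ⇒  fm = 0.300.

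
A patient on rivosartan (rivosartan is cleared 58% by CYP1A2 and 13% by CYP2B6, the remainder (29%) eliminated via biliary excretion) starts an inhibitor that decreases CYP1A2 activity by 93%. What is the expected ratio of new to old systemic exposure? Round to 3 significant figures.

CYP1A2: 0.58 × 0.07 = 0.0406
CYP2B6: 0.13 (unchanged)
Other: 0.29 (unchanged)
Relative clearance = 0.0406 + 0.13 + 0.29 = 0.4606.
Systemic exposure is inversely proportional to clearance, so the fold-change is 1 / 0.4606 = 2.17.

2.17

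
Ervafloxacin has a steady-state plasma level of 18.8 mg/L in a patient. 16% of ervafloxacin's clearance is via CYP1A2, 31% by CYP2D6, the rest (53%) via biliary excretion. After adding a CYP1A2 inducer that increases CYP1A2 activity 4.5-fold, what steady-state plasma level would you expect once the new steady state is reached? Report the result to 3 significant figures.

The CYP1A2 pathway (16% of clearance) increases to 4.5× activity: 0.16 × 4.5 = 0.72.
CYP2D6 (31%) and the residual 53% are unaffected.
CL_new/CL_old = 0.72 + 0.31 + 0.53 = 1.56.
Steady-state plasma level ∝ 1/CL, so new value = 18.8 / 1.56 = 12.1 mg/L.

12.1 mg/L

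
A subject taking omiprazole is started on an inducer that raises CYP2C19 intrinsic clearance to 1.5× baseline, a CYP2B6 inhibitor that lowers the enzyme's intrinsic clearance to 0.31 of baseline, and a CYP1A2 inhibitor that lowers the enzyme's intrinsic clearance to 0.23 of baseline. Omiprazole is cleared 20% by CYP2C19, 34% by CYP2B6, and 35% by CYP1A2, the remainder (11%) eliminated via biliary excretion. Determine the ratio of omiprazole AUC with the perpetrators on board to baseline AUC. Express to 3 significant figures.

The CYP2C19 pathway (20% of clearance) increases to 1.5× activity: 0.2 × 1.5 = 0.3.
The CYP2B6 pathway (34% of clearance) is reduced to 0.31× activity: 0.34 × 0.31 = 0.1054.
The CYP1A2 pathway (35% of clearance) is reduced to 0.23× activity: 0.35 × 0.23 = 0.0805.
Non-CYP routes (11%) are unchanged.
New clearance relative to baseline: 0.3 + 0.1054 + 0.0805 + 0.11 = 0.5959.
Because AUC varies inversely with clearance, the combined effect is 1 / 0.5959 = 1.68.

1.68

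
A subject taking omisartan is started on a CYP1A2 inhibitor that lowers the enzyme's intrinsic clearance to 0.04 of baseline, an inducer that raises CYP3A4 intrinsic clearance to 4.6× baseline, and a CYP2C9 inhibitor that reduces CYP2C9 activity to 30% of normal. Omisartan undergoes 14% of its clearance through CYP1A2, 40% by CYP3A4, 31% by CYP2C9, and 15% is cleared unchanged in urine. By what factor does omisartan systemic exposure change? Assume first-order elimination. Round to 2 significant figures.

The CYP1A2 pathway (14% of clearance) drops to 0.04× activity: 0.14 × 0.04 = 0.0056.
The CYP3A4 pathway (40% of clearance) rises to 4.6× activity: 0.4 × 4.6 = 1.84.
The CYP2C9 pathway (31% of clearance) drops to 0.3× activity: 0.31 × 0.3 = 0.093.
The remaining 15% of clearance is unaffected.
Relative clearance = 0.0056 + 1.84 + 0.093 + 0.15 = 2.0886.
Systemic exposure ∝ 1/CL: fold-change = 1 / 2.0886 = 0.48.

0.48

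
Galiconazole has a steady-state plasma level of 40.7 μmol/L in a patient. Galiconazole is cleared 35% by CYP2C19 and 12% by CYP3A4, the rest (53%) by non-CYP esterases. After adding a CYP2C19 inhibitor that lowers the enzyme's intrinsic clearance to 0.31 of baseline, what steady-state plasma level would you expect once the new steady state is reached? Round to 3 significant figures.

The CYP2C19 pathway (35% of clearance) falls to 0.31× activity: 0.35 × 0.31 = 0.1085.
CYP3A4 (12%) and the residual 53% are unaffected.
New clearance relative to baseline: 0.1085 + 0.12 + 0.53 = 0.7585.
Steady-state plasma level ∝ 1/CL, so new value = 40.7 / 0.7585 = 53.7 μmol/L.

53.7 μmol/L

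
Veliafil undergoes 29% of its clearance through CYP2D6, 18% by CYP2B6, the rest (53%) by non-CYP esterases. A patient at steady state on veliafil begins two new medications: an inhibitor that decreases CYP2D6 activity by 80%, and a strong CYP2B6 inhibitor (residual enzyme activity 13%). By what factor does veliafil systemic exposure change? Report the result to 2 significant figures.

CYP2D6: 0.29 × 0.2 = 0.058
CYP2B6: 0.18 × 0.13 = 0.0234
Other: 0.53 (unchanged)
New clearance relative to baseline: 0.058 + 0.0234 + 0.53 = 0.6114.
Net systemic exposure ratio = 1 / 0.6114 = 1.6.

1.6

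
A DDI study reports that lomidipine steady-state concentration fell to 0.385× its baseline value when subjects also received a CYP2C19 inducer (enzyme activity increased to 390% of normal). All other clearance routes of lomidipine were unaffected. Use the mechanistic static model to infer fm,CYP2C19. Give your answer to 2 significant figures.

0.55

Let fm be the CYP2C19 fraction. New clearance relative to baseline = fm × 3.9 + (1 − fm).
Steady-state concentration ratio = 1 / (new CL fraction), so new CL fraction = 1 / 0.385 = 2.597.
fm × 3.9 + 1 − fm = 2.597  ⇒  fm × (3.9 − 1) = 1.597  ⇒  fm = 0.55.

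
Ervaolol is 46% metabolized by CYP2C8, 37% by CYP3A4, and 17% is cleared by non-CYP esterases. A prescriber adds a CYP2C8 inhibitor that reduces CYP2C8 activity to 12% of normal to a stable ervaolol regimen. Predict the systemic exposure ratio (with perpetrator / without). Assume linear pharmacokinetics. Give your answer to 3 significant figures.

1.68

The CYP2C8 pathway (46% of clearance) is reduced to 0.12× activity: 0.46 × 0.12 = 0.0552.
CYP3A4 (37%) and the residual 17% are unaffected.
New clearance relative to baseline: 0.0552 + 0.37 + 0.17 = 0.5952.
Systemic exposure is inversely proportional to clearance, so the fold-change is 1 / 0.5952 = 1.68.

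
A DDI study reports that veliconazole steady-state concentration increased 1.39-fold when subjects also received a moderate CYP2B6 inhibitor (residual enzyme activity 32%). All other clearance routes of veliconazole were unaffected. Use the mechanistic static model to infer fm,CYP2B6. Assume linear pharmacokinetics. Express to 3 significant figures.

CL'/CL = 1 / 1.39 = 0.7194
0.32·fm + (1 − fm) = 0.7194
fm = (0.7194 − 1) / (0.32 − 1) = 0.413

0.413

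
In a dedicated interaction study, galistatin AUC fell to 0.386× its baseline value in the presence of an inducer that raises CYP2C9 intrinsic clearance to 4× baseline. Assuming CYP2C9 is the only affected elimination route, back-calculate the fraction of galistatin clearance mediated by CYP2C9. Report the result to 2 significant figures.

0.53

Call the CYP2C9 fraction fm. After the interaction, CL_new/CL_old = fm × 4 + (1 − fm).
AUC ratio = 1 / (new CL fraction), so new CL fraction = 1 / 0.386 = 2.591.
fm × 4 + 1 − fm = 2.591  ⇒  fm × (4 − 1) = 1.591  ⇒  fm = 0.53.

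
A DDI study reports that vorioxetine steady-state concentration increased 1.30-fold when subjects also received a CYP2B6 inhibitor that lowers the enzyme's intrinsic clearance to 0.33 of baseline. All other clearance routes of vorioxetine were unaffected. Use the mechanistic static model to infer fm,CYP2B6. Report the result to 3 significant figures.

0.344

Call the CYP2B6 fraction fm. After the interaction, CL_new/CL_old = fm × 0.33 + (1 − fm).
Steady-state concentration ratio = 1 / (new CL fraction), so new CL fraction = 1 / 1.30 = 0.7692.
fm × 0.33 + 1 − fm = 0.7692  ⇒  fm × (0.33 − 1) = −0.2308  ⇒  fm = 0.344.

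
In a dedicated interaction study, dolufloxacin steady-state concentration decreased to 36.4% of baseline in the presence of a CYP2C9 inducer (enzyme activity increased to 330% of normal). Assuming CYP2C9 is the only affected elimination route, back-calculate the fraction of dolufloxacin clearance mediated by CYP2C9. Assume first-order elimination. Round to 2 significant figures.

Let x = fm,CYP2C9. Because steady-state concentration ∝ 1/CL, relative clearance rose to 1/0.364 = 2.747.
Setting x·3.3 + (1 − x) = 2.747 and solving: x = (2.747 − 1)/(3.3 − 1) = 0.76.

0.76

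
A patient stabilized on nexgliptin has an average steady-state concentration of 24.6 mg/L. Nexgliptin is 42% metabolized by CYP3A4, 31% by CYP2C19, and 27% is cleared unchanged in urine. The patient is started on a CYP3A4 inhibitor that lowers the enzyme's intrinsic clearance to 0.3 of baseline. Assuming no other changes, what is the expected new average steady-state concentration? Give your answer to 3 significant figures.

34.8 mg/L

CYP3A4: 0.42 × 0.3 = 0.126
CYP2C19: 0.31 (unchanged)
Other: 0.27 (unchanged)
CL_new/CL_old = 0.126 + 0.31 + 0.27 = 0.706.
New average steady-state concentration = baseline ÷ relative clearance = 24.6 / 0.706 = 34.8 mg/L.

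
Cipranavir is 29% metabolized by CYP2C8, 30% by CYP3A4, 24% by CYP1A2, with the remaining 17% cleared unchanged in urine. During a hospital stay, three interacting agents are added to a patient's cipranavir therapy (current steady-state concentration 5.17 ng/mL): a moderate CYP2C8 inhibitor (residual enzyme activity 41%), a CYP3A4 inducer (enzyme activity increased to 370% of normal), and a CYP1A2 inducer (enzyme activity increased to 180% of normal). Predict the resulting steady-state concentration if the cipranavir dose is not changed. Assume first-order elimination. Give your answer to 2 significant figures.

The CYP2C8 pathway (29% of clearance) drops to 0.41× activity: 0.29 × 0.41 = 0.1189.
The CYP3A4 pathway (30% of clearance) increases to 3.7× activity: 0.3 × 3.7 = 1.11.
The CYP1A2 pathway (24% of clearance) rises to 1.8× activity: 0.24 × 1.8 = 0.432.
Non-CYP routes (17%) are unchanged.
Relative clearance = 0.1189 + 1.11 + 0.432 + 0.17 = 1.8309.
Steady-state concentration ∝ 1/CL: new value = 5.17 / 1.8309 = 2.8 ng/mL.

2.8 ng/mL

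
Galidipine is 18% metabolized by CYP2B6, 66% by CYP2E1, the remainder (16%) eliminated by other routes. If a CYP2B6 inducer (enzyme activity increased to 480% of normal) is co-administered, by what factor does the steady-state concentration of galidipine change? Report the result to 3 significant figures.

0.594

The CYP2B6 pathway (18% of clearance) rises to 4.8× activity: 0.18 × 4.8 = 0.864.
CYP2E1 (66%) and the residual 16% are unaffected.
Relative clearance = 0.864 + 0.66 + 0.16 = 1.684.
Steady-state concentration is inversely proportional to clearance, so the fold-change is 1 / 1.684 = 0.594.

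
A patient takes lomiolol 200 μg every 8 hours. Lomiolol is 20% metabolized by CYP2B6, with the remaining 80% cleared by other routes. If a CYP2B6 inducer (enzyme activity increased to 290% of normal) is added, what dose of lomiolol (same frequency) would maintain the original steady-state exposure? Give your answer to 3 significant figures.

The CYP2B6 pathway (20% of clearance) increases to 2.9× activity: 0.2 × 2.9 = 0.58.
Non-CYP routes (80%) are unchanged.
New clearance relative to baseline: 0.58 + 0.8 = 1.38.
To maintain the same steady-state level, dose must scale with clearance: new dose = 200 × 1.38 = 276 μg.

276 μg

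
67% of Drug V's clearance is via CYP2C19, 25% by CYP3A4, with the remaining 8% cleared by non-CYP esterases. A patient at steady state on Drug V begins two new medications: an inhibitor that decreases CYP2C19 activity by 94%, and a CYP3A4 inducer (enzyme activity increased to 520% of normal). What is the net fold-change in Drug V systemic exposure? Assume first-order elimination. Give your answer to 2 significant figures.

0.70

The CYP2C19 pathway (67% of clearance) is reduced to 0.06× activity: 0.67 × 0.06 = 0.0402.
The CYP3A4 pathway (25% of clearance) increases to 5.2× activity: 0.25 × 5.2 = 1.3.
The remaining 8% of clearance is unaffected.
Relative clearance = 0.0402 + 1.3 + 0.08 = 1.4202.
Net systemic exposure ratio = 1 / 1.4202 = 0.70.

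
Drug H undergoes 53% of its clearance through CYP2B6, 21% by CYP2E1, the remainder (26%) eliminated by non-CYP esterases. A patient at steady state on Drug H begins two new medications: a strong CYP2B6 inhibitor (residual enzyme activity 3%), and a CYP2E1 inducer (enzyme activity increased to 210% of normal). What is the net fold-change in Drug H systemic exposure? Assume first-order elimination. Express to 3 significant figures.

1.39

CYP2B6: 0.53 × 0.03 = 0.0159
CYP2E1: 0.21 × 2.1 = 0.441
Other: 0.26 (unchanged)
Relative clearance = 0.0159 + 0.441 + 0.26 = 0.7169.
Net systemic exposure ratio = 1 / 0.7169 = 1.39.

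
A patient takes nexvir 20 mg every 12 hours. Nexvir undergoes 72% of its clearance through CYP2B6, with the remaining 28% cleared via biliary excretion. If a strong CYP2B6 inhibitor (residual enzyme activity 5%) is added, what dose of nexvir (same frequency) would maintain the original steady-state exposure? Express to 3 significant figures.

The CYP2B6 pathway (72% of clearance) falls to 0.05× activity: 0.72 × 0.05 = 0.036.
The remaining 28% of clearance is unaffected.
New clearance relative to baseline: 0.036 + 0.28 = 0.316.
Css,avg = (dose rate)/CL, so holding Css fixed requires dose ∝ CL: 20 × 0.316 = 6.32 mg.

6.32 mg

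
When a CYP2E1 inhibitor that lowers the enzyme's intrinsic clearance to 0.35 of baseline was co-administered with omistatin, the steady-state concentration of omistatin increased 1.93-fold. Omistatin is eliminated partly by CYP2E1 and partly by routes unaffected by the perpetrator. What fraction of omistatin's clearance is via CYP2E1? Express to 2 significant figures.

Let fm be the CYP2E1 fraction. New clearance relative to baseline = fm × 0.35 + (1 − fm).
Steady-state concentration ratio = 1 / (new CL fraction), so new CL fraction = 1 / 1.93 = 0.5181.
fm × 0.35 + 1 − fm = 0.5181  ⇒  fm × (0.35 − 1) = −0.4819  ⇒  fm = 0.74.

0.74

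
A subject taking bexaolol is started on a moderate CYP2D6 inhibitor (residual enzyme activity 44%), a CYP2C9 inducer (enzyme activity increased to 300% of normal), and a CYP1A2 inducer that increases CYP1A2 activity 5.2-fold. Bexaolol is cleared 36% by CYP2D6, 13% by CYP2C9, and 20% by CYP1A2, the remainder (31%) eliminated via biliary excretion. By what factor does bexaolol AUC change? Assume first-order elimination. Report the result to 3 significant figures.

The CYP2D6 pathway (36% of clearance) falls to 0.44× activity: 0.36 × 0.44 = 0.1584.
The CYP2C9 pathway (13% of clearance) rises to 3× activity: 0.13 × 3 = 0.39.
The CYP1A2 pathway (20% of clearance) rises to 5.2× activity: 0.2 × 5.2 = 1.04.
The remaining 31% of clearance is unaffected.
New clearance relative to baseline: 0.1584 + 0.39 + 1.04 + 0.31 = 1.8984.
AUC ∝ 1/CL: fold-change = 1 / 1.8984 = 0.527.

0.527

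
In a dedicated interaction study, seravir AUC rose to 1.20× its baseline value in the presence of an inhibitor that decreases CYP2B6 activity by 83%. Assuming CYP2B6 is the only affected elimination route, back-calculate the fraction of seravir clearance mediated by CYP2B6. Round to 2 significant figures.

0.20

Write x for the fraction cleared via CYP2B6. The observed AUC change means clearance fell to 1/1.20 = 0.8333 of baseline.
Only the CYP2B6 route changed, so 0.8333 = x·0.17 + (1 − x), giving x = 0.20.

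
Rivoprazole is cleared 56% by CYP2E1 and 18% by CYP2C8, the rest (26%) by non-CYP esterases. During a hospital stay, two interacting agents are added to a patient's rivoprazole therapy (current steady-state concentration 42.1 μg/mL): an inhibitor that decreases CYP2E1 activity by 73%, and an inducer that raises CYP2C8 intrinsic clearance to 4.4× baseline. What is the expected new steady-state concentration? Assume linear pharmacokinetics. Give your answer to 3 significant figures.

35.0 μg/mL

CYP2E1: 0.56 × 0.27 = 0.1512
CYP2C8: 0.18 × 4.4 = 0.792
Other: 0.26 (unchanged)
CL_new/CL_old = 0.1512 + 0.792 + 0.26 = 1.2032.
New steady-state concentration = 42.1 / 1.2032 = 35.0 μg/mL (concentration scales inversely with clearance).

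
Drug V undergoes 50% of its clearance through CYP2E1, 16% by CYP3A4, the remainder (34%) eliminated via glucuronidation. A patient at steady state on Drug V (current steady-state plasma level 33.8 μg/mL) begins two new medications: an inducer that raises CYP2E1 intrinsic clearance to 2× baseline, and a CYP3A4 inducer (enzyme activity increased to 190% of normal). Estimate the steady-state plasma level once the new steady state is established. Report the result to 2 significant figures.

21 μg/mL

The CYP2E1 pathway (50% of clearance) is boosted to 2× activity: 0.5 × 2 = 1.
The CYP3A4 pathway (16% of clearance) is boosted to 1.9× activity: 0.16 × 1.9 = 0.304.
The remaining 34% of clearance is unaffected.
CL_new/CL_old = 1 + 0.304 + 0.34 = 1.644.
Dividing the baseline by the relative clearance: 33.8 / 1.644 = 21 μg/mL.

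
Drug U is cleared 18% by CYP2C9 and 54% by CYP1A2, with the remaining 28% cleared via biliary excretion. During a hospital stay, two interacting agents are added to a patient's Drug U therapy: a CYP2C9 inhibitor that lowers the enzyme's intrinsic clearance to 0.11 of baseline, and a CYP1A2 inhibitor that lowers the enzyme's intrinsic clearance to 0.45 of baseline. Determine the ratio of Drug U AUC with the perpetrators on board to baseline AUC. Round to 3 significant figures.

1.84

CYP2C9: 0.18 × 0.11 = 0.0198
CYP1A2: 0.54 × 0.45 = 0.243
Other: 0.28 (unchanged)
Relative clearance = 0.0198 + 0.243 + 0.28 = 0.5428.
Net AUC ratio = 1 / 0.5428 = 1.84.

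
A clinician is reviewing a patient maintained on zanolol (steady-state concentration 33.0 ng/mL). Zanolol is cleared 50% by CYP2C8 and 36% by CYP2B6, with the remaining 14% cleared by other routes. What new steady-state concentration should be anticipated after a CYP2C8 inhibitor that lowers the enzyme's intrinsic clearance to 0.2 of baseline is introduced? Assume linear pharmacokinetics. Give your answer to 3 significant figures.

55.0 ng/mL

The CYP2C8 pathway (50% of clearance) is reduced to 0.2× activity: 0.5 × 0.2 = 0.1.
CYP2B6 (36%) and the residual 14% are unaffected.
Relative clearance = 0.1 + 0.36 + 0.14 = 0.6.
Steady-state concentration ∝ 1/CL, so new value = 33.0 / 0.6 = 55.0 ng/mL.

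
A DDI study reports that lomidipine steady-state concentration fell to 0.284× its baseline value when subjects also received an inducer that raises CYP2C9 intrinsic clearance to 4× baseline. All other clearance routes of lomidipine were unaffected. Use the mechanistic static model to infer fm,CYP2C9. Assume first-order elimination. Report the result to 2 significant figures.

Call the CYP2C9 fraction fm. After the interaction, CL_new/CL_old = fm × 4 + (1 − fm).
Steady-state concentration ratio = 1 / (new CL fraction), so new CL fraction = 1 / 0.284 = 3.521.
fm × 4 + 1 − fm = 3.521  ⇒  fm × (4 − 1) = 2.521  ⇒  fm = 0.84.

0.84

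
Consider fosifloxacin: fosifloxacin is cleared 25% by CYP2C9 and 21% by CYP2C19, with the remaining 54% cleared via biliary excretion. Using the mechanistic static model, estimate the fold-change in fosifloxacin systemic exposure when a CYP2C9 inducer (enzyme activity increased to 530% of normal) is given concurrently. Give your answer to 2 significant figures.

CYP2C9: 0.25 × 5.3 = 1.325
CYP2C19: 0.21 (unchanged)
Other: 0.54 (unchanged)
CL_new/CL_old = 1.325 + 0.21 + 0.54 = 2.075.
Systemic exposure is inversely proportional to clearance, so the fold-change is 1 / 2.075 = 0.48.

0.48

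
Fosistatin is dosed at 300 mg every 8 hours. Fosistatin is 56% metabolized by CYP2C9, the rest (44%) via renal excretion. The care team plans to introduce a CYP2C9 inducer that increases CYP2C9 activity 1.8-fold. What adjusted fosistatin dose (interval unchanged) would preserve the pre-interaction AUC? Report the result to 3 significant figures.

434 mg

CYP2C9: 0.56 × 1.8 = 1.008
Other: 0.44 (unchanged)
Relative clearance = 1.008 + 0.44 = 1.448.
To maintain the same steady-state level, dose must scale with clearance: new dose = 300 × 1.448 = 434 mg.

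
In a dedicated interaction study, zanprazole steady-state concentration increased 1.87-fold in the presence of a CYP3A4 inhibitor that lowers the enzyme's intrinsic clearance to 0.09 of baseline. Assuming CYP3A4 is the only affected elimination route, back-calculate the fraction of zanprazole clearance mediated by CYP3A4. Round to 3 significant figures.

Write x for the fraction cleared via CYP3A4. The observed steady-state concentration change means clearance fell to 1/1.87 = 0.5348 of baseline.
Setting x·0.09 + (1 − x) = 0.5348 and solving: x = (0.5348 − 1)/(0.09 − 1) = 0.511.

0.511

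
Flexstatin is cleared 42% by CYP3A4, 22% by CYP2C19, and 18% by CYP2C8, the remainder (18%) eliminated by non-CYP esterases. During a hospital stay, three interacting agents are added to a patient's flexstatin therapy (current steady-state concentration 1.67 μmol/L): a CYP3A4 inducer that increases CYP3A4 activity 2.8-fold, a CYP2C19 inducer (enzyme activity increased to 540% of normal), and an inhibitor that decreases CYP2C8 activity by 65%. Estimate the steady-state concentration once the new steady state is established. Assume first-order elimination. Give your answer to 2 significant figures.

The CYP3A4 pathway (42% of clearance) is boosted to 2.8× activity: 0.42 × 2.8 = 1.176.
The CYP2C19 pathway (22% of clearance) increases to 5.4× activity: 0.22 × 5.4 = 1.188.
The CYP2C8 pathway (18% of clearance) falls to 0.35× activity: 0.18 × 0.35 = 0.063.
The remaining 18% of clearance is unaffected.
Relative clearance = 1.176 + 1.188 + 0.063 + 0.18 = 2.607.
Steady-state concentration ∝ 1/CL: new value = 1.67 / 2.607 = 0.64 μmol/L.

0.64 μmol/L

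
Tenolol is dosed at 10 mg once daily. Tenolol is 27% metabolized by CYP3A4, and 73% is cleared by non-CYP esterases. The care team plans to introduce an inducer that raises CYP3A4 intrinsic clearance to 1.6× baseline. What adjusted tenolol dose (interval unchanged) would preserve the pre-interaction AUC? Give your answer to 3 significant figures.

CYP3A4: 0.27 × 1.6 = 0.432
Other: 0.73 (unchanged)
New clearance relative to baseline: 0.432 + 0.73 = 1.162.
Exposure is unchanged when dose changes in proportion to clearance. New dose = 10 mg × 1.162 = 11.6 mg.

11.6 mg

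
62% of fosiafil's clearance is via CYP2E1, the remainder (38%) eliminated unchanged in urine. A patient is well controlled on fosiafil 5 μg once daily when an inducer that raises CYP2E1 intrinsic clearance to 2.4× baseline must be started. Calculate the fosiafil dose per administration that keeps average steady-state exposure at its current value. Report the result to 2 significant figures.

9.3 μg

CYP2E1: 0.62 × 2.4 = 1.488
Other: 0.38 (unchanged)
CL_new/CL_old = 1.488 + 0.38 = 1.868.
To maintain the same steady-state level, dose must scale with clearance: new dose = 5 × 1.868 = 9.3 μg.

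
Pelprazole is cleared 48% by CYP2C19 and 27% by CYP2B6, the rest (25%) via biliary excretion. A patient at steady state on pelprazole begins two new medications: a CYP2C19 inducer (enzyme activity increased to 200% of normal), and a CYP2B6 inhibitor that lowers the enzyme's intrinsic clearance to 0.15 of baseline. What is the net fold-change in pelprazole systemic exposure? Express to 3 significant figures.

CYP2C19: 0.48 × 2 = 0.96
CYP2B6: 0.27 × 0.15 = 0.0405
Other: 0.25 (unchanged)
CL_new/CL_old = 0.96 + 0.0405 + 0.25 = 1.2505.
Net systemic exposure ratio = 1 / 1.2505 = 0.800.

0.800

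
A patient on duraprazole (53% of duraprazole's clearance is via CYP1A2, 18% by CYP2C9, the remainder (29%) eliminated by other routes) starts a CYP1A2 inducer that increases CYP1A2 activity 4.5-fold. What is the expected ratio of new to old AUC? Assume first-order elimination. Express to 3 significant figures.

The CYP1A2 pathway (53% of clearance) rises to 4.5× activity: 0.53 × 4.5 = 2.385.
CYP2C9 (18%) and the residual 29% are unaffected.
Relative clearance = 2.385 + 0.18 + 0.29 = 2.855.
AUC is inversely proportional to clearance, so the fold-change is 1 / 2.855 = 0.350.

0.350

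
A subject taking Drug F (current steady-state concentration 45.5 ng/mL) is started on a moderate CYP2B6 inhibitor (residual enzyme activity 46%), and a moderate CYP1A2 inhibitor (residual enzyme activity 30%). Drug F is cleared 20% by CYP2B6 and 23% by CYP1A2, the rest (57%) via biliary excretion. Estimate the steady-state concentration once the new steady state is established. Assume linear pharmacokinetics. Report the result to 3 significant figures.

The CYP2B6 pathway (20% of clearance) is reduced to 0.46× activity: 0.2 × 0.46 = 0.092.
The CYP1A2 pathway (23% of clearance) falls to 0.3× activity: 0.23 × 0.3 = 0.069.
Non-CYP routes (57%) are unchanged.
New clearance relative to baseline: 0.092 + 0.069 + 0.57 = 0.731.
Steady-state concentration ∝ 1/CL: new value = 45.5 / 0.731 = 62.2 ng/mL.

62.2 ng/mL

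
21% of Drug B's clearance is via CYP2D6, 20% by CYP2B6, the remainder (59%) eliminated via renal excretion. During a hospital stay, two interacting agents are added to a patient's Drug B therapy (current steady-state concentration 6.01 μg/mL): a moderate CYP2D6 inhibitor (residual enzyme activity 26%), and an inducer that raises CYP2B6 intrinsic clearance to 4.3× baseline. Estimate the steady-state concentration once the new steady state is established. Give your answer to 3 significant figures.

3.99 μg/mL

The CYP2D6 pathway (21% of clearance) drops to 0.26× activity: 0.21 × 0.26 = 0.0546.
The CYP2B6 pathway (20% of clearance) rises to 4.3× activity: 0.2 × 4.3 = 0.86.
Non-CYP routes (59%) are unchanged.
New clearance relative to baseline: 0.0546 + 0.86 + 0.59 = 1.5046.
Steady-state concentration ∝ 1/CL: new value = 6.01 / 1.5046 = 3.99 μg/mL.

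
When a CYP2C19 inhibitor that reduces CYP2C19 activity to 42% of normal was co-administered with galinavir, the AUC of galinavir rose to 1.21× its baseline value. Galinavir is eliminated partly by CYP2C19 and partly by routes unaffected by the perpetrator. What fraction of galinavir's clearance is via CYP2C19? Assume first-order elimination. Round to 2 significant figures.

0.30

Call the CYP2C19 fraction fm. After the interaction, CL_new/CL_old = fm × 0.42 + (1 − fm).
AUC ratio = 1 / (new CL fraction), so new CL fraction = 1 / 1.21 = 0.8264.
fm × 0.42 + 1 − fm = 0.8264  ⇒  fm × (0.42 − 1) = −0.1736  ⇒  fm = 0.30.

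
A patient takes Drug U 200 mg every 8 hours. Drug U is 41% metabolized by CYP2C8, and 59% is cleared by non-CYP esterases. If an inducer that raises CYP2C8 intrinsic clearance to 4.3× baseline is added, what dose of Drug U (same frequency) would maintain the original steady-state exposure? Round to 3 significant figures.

471 mg

The CYP2C8 pathway (41% of clearance) is boosted to 4.3× activity: 0.41 × 4.3 = 1.763.
Non-CYP routes (59%) are unchanged.
New clearance relative to baseline: 1.763 + 0.59 = 2.353.
To maintain the same steady-state level, dose must scale with clearance: new dose = 200 × 2.353 = 471 mg.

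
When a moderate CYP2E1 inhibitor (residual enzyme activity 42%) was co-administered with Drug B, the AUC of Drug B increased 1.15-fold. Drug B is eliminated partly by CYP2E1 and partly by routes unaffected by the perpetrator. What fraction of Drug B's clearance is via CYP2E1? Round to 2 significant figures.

0.22

Write x for the fraction cleared via CYP2E1. The observed AUC change means clearance fell to 1/1.15 = 0.8696 of baseline.
Only the CYP2E1 route changed, so 0.8696 = x·0.42 + (1 − x), giving x = 0.22.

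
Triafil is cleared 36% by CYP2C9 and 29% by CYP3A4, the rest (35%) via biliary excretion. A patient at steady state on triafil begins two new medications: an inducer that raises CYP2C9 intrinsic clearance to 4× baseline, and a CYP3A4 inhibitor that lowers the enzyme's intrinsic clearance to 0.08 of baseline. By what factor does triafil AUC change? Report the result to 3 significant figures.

The CYP2C9 pathway (36% of clearance) rises to 4× activity: 0.36 × 4 = 1.44.
The CYP3A4 pathway (29% of clearance) falls to 0.08× activity: 0.29 × 0.08 = 0.0232.
The remaining 35% of clearance is unaffected.
New clearance relative to baseline: 1.44 + 0.0232 + 0.35 = 1.8132.
Because AUC varies inversely with clearance, the combined effect is 1 / 1.8132 = 0.552.

0.552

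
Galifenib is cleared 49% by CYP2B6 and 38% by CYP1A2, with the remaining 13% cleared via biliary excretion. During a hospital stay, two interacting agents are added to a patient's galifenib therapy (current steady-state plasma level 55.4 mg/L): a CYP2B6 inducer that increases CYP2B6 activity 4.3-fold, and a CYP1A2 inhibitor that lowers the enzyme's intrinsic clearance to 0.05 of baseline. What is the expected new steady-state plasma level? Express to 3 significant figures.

CYP2B6: 0.49 × 4.3 = 2.107
CYP1A2: 0.38 × 0.05 = 0.019
Other: 0.13 (unchanged)
Relative clearance = 2.107 + 0.019 + 0.13 = 2.256.
New steady-state plasma level = 55.4 / 2.256 = 24.6 mg/L (concentration scales inversely with clearance).

24.6 mg/L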